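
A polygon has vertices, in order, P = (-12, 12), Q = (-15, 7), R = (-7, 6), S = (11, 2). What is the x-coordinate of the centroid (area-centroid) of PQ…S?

Apply the surveyor's formula. First the cross-terms c_i = x_i·y_{i+1} − x_{i+1}·y_i:
  96, -41, -80, 156  ⇒  2A = 131, A = 65.5.
Then Σ (x_i + x_{i+1})·c_i = -2166, so x̄ = -2166 / (6·65.5) = -722/131.

-722/131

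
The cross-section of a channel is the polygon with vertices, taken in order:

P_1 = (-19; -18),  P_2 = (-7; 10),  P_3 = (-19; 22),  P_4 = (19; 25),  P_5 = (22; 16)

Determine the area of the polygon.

Apply Gauss's area formula: 2A = Σ (x_i·y_{i+1} − x_{i+1}·y_i), indices taken mod 5.
P_1→P_2: (-19)(10) − (-7)(-18) = -316
P_2→P_3: (-7)(22) − (-19)(10) = 36
P_3→P_4: (-19)(25) − (19)(22) = -893
P_4→P_5: (19)(16) − (22)(25) = -246
P_5→P_1: (22)(-18) − (-19)(16) = -92
Σ = -1511
Area = |Σ|/2 = 755.5.

755.5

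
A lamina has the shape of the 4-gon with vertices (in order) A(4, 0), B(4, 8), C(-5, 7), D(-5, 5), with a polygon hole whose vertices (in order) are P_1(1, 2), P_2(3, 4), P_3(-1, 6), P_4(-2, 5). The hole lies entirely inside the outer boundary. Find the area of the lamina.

Outer boundary:
Apply the shoelace (surveyor's) formula: 2A = Σ (x_i·y_{i+1} − x_{i+1}·y_i), indices taken mod 4.
Cross-terms: 32, 68, 10, -20  ⇒  Σ = 90
Area = |Σ|/2 = 45.
Hole:
Apply Gauss's area formula: 2A = Σ (x_i·y_{i+1} − x_{i+1}·y_i), indices taken mod 4.
Cross-terms: -2, 22, 7, -9  ⇒  Σ = 18
Area = |Σ|/2 = 9.
Net area = 45 − 9 = 36.

36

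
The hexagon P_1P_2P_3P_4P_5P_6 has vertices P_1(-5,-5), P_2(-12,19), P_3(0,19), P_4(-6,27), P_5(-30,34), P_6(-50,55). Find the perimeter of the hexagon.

176

|P_1P_2| = √((-7)² + (24)²) = √625 = 25
|P_2P_3| = √((12)² + (0)²) = √144 = 12
|P_3P_4| = √((-6)² + (8)²) = √100 = 10
|P_4P_5| = √((-24)² + (7)²) = √625 = 25
|P_5P_6| = √((-20)² + (21)²) = √841 = 29
|P_6P_1| = √((45)² + (-60)²) = √5625 = 75
Perimeter = 25 + 12 + 10 + 25 + 29 + 75 = 176.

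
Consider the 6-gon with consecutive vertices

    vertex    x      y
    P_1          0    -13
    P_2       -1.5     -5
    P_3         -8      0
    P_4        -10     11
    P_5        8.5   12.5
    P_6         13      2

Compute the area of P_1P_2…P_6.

340.25

Apply the surveyor's formula: 2A = Σ (x_i·y_{i+1} − x_{i+1}·y_i), indices taken mod 6.
Σ = (-19.5) + (-40) + (-88) + (-218.5) + (-145.5) + (-169) = -680.5
Area = |Σ|/2 = 340.25.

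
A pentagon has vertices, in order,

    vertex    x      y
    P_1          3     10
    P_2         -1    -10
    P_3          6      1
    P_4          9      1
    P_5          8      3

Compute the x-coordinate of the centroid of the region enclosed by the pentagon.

Apply Gauss's area formula. First the cross-terms c_i = x_i·y_{i+1} − x_{i+1}·y_i:
  -20, 59, -3, 19, 71  ⇒  2A = 126, A = 63.
Then Σ (x_i + x_{i+1})·c_i = 1314, so x̄ = 1314 / (6·63) = 73/21.

73/21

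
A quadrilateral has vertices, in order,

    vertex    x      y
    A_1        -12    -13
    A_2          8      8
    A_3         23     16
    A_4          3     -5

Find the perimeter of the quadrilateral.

|A_1A_2| = √((20)² + (21)²) = √841 = 29
|A_2A_3| = √((15)² + (8)²) = √289 = 17
|A_3A_4| = √((-20)² + (-21)²) = √841 = 29
|A_4A_1| = √((-15)² + (-8)²) = √289 = 17
Perimeter = 29 + 17 + 29 + 17 = 92.

92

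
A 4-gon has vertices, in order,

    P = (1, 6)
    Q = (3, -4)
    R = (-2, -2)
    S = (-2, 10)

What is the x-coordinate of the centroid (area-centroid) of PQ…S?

-8/123

Apply Gauss's area formula. First the cross-terms c_i = x_i·y_{i+1} − x_{i+1}·y_i:
  -22, -14, -24, -22  ⇒  2A = -82, A = -41.
Then Σ (x_i + x_{i+1})·c_i = 16, so x̄ = 16 / (6·(-41)) = -8/123.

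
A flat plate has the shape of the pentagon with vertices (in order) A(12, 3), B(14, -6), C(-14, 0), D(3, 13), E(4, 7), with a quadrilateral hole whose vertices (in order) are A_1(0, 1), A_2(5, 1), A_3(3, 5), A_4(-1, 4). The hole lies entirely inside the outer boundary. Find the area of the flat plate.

225

Outer boundary:
Apply the shoelace formula: 2A = Σ (x_i·y_{i+1} − x_{i+1}·y_i), indices taken mod 5.
Σ = (-114) + (-84) + (-182) + (-31) + (-72) = -483
Area = |Σ|/2 = 241.5.
Hole:
Apply Gauss's area formula: 2A = Σ (x_i·y_{i+1} − x_{i+1}·y_i), indices taken mod 4.
Σ = (-5) + (22) + (17) + (-1) = 33
Area = |Σ|/2 = 16.5.
Net area = 241.5 − 16.5 = 225.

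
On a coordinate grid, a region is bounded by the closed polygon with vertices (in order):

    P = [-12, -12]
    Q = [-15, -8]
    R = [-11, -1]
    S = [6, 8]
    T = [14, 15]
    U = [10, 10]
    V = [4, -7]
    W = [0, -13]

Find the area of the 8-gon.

294.5

Apply Gauss's area formula: 2A = Σ (x_i·y_{i+1} − x_{i+1}·y_i), indices taken mod 8.
Σ = (-84) + (-73) + (-82) + (-22) + (-10) + (-110) + (-52) + (-156) = -589
Area = |Σ|/2 = 294.5.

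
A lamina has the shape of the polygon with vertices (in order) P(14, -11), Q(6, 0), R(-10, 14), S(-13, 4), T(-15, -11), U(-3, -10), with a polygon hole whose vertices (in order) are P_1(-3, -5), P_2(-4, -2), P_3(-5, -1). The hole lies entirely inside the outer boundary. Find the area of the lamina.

391.5

Outer boundary:
Apply the surveyor's formula: 2A = Σ (x_i·y_{i+1} − x_{i+1}·y_i), indices taken mod 6.
P→Q: (14)(0) − (6)(-11) = 66
Q→R: (6)(14) − (-10)(0) = 84
R→S: (-10)(4) − (-13)(14) = 142
S→T: (-13)(-11) − (-15)(4) = 203
T→U: (-15)(-10) − (-3)(-11) = 117
U→P: (-3)(-11) − (14)(-10) = 173
Σ = 785
Area = |Σ|/2 = 392.5.
Hole:
Σ = (-14) + (-6) + (22) = 2
Area = |Σ|/2 = 1.
Net area = 392.5 − 1 = 391.5.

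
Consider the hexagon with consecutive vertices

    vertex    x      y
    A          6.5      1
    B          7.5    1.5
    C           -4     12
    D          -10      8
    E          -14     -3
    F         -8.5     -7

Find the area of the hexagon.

218.875

A→B: (6.5)(1.5) − (7.5)(1) = 2.25
B→C: (7.5)(12) − (-4)(1.5) = 96
C→D: (-4)(8) − (-10)(12) = 88
D→E: (-10)(-3) − (-14)(8) = 142
E→F: (-14)(-7) − (-8.5)(-3) = 72.5
F→A: (-8.5)(1) − (6.5)(-7) = 37
Σ = 437.75
Area = |Σ|/2 = 218.875.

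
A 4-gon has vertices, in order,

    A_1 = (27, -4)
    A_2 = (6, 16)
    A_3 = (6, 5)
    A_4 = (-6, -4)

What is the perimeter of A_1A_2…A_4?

|A_1A_2| = √((-21)² + (20)²) = √841 = 29
|A_2A_3| = √((0)² + (-11)²) = √121 = 11
|A_3A_4| = √((-12)² + (-9)²) = √225 = 15
|A_4A_1| = √((33)² + (0)²) = √1089 = 33
Perimeter = 29 + 11 + 15 + 33 = 88.

88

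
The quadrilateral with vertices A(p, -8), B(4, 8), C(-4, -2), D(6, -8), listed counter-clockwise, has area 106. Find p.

10

The doubled signed area Σ (x_i y_{i+1} − x_{i+1} y_i) is linear in p.
With p=0 it equals 52; the coefficient of p is 16 (from the two edges through A).
So 16·p + 52 = 2·106 = 212 ⇒ p = 10.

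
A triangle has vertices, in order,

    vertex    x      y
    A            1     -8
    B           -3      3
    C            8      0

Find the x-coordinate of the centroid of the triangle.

Apply the surveyor's formula. First the cross-terms c_i = x_i·y_{i+1} − x_{i+1}·y_i:
  -21, -24, -64  ⇒  2A = -109, A = -54.5.
Then Σ (x_i + x_{i+1})·c_i = -654, so x̄ = -654 / (6·(-54.5)) = 2.

2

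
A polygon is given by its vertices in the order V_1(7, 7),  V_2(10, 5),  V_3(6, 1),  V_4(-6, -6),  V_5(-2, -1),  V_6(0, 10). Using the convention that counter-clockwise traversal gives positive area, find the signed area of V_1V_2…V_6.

Σ = (-35) + (-20) + (-30) + (-6) + (-20) + (-70) = -181
Signed area = Σ/2 = -90.5 (negative ⇒ clockwise traversal).

-90.5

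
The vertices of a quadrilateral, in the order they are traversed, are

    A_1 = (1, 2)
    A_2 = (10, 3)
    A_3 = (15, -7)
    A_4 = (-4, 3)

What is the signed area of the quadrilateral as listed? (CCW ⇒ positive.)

-63

A_1→A_2: (1)(3) − (10)(2) = -17
A_2→A_3: (10)(-7) − (15)(3) = -115
A_3→A_4: (15)(3) − (-4)(-7) = 17
A_4→A_1: (-4)(2) − (1)(3) = -11
Σ = -126
Signed area = Σ/2 = -63 (negative ⇒ clockwise traversal).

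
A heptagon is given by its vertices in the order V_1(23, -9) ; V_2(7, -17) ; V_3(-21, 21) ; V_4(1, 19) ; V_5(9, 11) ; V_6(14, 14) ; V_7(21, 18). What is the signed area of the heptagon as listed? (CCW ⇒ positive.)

Apply the shoelace formula: 2A = Σ (x_i·y_{i+1} − x_{i+1}·y_i), indices taken mod 7.
Σ = (-328) + (-210) + (-420) + (-160) + (-28) + (-42) + (-603) = -1791
Signed area = Σ/2 = -895.5 (negative ⇒ clockwise traversal).

-895.5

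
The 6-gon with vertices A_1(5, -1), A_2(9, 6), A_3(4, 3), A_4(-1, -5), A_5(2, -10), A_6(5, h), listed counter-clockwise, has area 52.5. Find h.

-5

The doubled signed area Σ (x_i y_{i+1} − x_{i+1} y_i) is linear in h.
With h=0 it equals 90; the coefficient of h is -3 (from the two edges through A_6).
So -3·h + 90 = 2·52.5 = 105 ⇒ h = -5.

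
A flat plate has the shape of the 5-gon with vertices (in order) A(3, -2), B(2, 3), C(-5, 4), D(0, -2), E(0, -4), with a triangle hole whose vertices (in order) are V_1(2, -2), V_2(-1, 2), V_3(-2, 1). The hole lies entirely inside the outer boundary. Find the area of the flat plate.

Outer boundary:
Cross-terms: 13, 23, 10, 0, 12  ⇒  Σ = 58
Area = |Σ|/2 = 29.
Hole:
Apply the shoelace formula: 2A = Σ (x_i·y_{i+1} − x_{i+1}·y_i), indices taken mod 3.
V_1→V_2: (2)(2) − (-1)(-2) = 2
V_2→V_3: (-1)(1) − (-2)(2) = 3
V_3→V_1: (-2)(-2) − (2)(1) = 2
Σ = 7
Area = |Σ|/2 = 3.5.
Net area = 29 − 3.5 = 25.5.

25.5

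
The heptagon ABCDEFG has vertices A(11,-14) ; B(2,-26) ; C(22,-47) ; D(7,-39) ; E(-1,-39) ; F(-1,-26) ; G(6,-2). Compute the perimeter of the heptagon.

120

|AB| = √((-9)² + (-12)²) = √225 = 15
|BC| = √((20)² + (-21)²) = √841 = 29
|CD| = √((-15)² + (8)²) = √289 = 17
|DE| = √((-8)² + (0)²) = √64 = 8
|EF| = √((0)² + (13)²) = √169 = 13
|FG| = √((7)² + (24)²) = √625 = 25
|GA| = √((5)² + (-12)²) = √169 = 13
Perimeter = 15 + 29 + 17 + 8 + 13 + 25 + 13 = 120.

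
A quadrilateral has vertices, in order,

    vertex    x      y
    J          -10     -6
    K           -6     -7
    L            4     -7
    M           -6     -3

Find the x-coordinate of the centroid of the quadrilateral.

Apply Gauss's area formula. First the cross-terms c_i = x_i·y_{i+1} − x_{i+1}·y_i:
  34, 70, -54, 6  ⇒  2A = 56, A = 28.
Then Σ (x_i + x_{i+1})·c_i = -672, so x̄ = -672 / (6·28) = -4.

-4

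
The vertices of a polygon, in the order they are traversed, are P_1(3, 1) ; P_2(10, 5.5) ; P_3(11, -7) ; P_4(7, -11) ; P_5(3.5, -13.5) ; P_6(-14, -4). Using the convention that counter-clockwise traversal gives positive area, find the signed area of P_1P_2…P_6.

Apply Gauss's area formula: 2A = Σ (x_i·y_{i+1} − x_{i+1}·y_i), indices taken mod 6.
Σ = (6.5) + (-130.5) + (-72) + (-56) + (-203) + (-2) = -457
Signed area = Σ/2 = -228.5 (negative ⇒ clockwise traversal).

-228.5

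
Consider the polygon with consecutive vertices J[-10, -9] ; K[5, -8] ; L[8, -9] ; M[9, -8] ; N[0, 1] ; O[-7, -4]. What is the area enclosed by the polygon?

100

Σ = (125) + (19) + (17) + (9) + (7) + (23) = 200
Area = |Σ|/2 = 100.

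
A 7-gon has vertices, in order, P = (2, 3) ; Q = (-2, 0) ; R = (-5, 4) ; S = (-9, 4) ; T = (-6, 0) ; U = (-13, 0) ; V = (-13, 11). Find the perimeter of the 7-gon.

54

|PQ| = √((-4)² + (-3)²) = √25 = 5
|QR| = √((-3)² + (4)²) = √25 = 5
|RS| = √((-4)² + (0)²) = √16 = 4
|ST| = √((3)² + (-4)²) = √25 = 5
|TU| = √((-7)² + (0)²) = √49 = 7
|UV| = √((0)² + (11)²) = √121 = 11
|VP| = √((15)² + (-8)²) = √289 = 17
Perimeter = 5 + 5 + 4 + 5 + 7 + 11 + 17 = 54.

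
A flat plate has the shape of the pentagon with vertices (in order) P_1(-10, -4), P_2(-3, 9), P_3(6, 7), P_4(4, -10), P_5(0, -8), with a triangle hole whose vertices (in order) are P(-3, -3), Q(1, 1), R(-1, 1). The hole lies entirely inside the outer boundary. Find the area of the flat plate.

184.5

Outer boundary:
Apply the surveyor's formula: 2A = Σ (x_i·y_{i+1} − x_{i+1}·y_i), indices taken mod 5.
Σ = (-102) + (-75) + (-88) + (-32) + (-80) = -377
Area = |Σ|/2 = 188.5.
Hole:
Apply the surveyor's formula: 2A = Σ (x_i·y_{i+1} − x_{i+1}·y_i), indices taken mod 3.
Cross-terms: 0, 2, 6  ⇒  Σ = 8
Area = |Σ|/2 = 4.
Net area = 188.5 − 4 = 184.5.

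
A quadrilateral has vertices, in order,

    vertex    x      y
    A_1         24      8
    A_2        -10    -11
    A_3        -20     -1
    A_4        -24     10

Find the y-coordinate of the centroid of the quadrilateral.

Apply the surveyor's formula. First the cross-terms c_i = x_i·y_{i+1} − x_{i+1}·y_i:
  -184, -210, -224, -432  ⇒  2A = -1050, A = -525.
Then Σ (y_i + y_{i+1})·c_i = -6720, so ȳ = -6720 / (6·(-525)) = 32/15.

32/15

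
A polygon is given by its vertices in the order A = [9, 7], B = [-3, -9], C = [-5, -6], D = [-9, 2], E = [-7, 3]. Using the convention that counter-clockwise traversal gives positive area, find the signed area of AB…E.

-120

Apply the surveyor's formula: 2A = Σ (x_i·y_{i+1} − x_{i+1}·y_i), indices taken mod 5.
A→B: (9)(-9) − (-3)(7) = -60
B→C: (-3)(-6) − (-5)(-9) = -27
C→D: (-5)(2) − (-9)(-6) = -64
D→E: (-9)(3) − (-7)(2) = -13
E→A: (-7)(7) − (9)(3) = -76
Σ = -240
Signed area = Σ/2 = -120 (negative ⇒ clockwise traversal).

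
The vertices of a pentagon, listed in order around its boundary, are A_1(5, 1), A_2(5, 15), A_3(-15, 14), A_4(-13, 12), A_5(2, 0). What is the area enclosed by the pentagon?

Apply the surveyor's formula: 2A = Σ (x_i·y_{i+1} − x_{i+1}·y_i), indices taken mod 5.
Cross-terms: 70, 295, 2, -24, 2  ⇒  Σ = 345
Area = |Σ|/2 = 172.5.

172.5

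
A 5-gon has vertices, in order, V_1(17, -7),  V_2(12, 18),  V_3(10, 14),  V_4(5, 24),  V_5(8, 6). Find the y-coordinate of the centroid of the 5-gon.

Apply Gauss's area formula. First the cross-terms c_i = x_i·y_{i+1} − x_{i+1}·y_i:
  390, -12, 170, -162, -158  ⇒  2A = 228, A = 114.
Then Σ (y_i + y_{i+1})·c_i = 5664, so ȳ = 5664 / (6·114) = 472/57.

472/57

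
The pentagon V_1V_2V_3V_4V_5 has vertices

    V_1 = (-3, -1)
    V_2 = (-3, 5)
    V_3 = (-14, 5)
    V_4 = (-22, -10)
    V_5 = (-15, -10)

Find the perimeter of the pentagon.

56

|V_1V_2| = √((0)² + (6)²) = √36 = 6
|V_2V_3| = √((-11)² + (0)²) = √121 = 11
|V_3V_4| = √((-8)² + (-15)²) = √289 = 17
|V_4V_5| = √((7)² + (0)²) = √49 = 7
|V_5V_1| = √((12)² + (9)²) = √225 = 15
Perimeter = 6 + 11 + 17 + 7 + 15 = 56.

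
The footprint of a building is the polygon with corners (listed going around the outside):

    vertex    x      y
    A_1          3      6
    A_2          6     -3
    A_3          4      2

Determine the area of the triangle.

Σ = (-45) + (24) + (18) = -3
Area = |Σ|/2 = 1.5.

1.5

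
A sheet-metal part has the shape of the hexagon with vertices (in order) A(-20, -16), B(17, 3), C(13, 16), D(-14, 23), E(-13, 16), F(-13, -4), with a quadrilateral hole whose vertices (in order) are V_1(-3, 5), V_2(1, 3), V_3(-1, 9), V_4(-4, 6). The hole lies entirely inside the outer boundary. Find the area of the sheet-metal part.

Outer boundary:
Σ = (212) + (233) + (523) + (75) + (260) + (128) = 1431
Area = |Σ|/2 = 715.5.
Hole:
Σ = (-14) + (12) + (30) + (-2) = 26
Area = |Σ|/2 = 13.
Net area = 715.5 − 13 = 702.5.

702.5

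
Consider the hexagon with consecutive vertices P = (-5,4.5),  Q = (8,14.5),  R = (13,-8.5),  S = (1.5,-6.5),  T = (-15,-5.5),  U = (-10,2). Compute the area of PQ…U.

331.25

Apply Gauss's area formula: 2A = Σ (x_i·y_{i+1} − x_{i+1}·y_i), indices taken mod 6.
Cross-terms: -108.5, -256.5, -71.75, -105.75, -85, -35  ⇒  Σ = -662.5
Area = |Σ|/2 = 331.25.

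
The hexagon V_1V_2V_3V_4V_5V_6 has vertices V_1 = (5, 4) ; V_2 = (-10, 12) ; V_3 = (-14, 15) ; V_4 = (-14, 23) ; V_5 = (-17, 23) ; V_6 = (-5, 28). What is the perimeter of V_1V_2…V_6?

72

|V_1V_2| = √((-15)² + (8)²) = √289 = 17
|V_2V_3| = √((-4)² + (3)²) = √25 = 5
|V_3V_4| = √((0)² + (8)²) = √64 = 8
|V_4V_5| = √((-3)² + (0)²) = √9 = 3
|V_5V_6| = √((12)² + (5)²) = √169 = 13
|V_6V_1| = √((10)² + (-24)²) = √676 = 26
Perimeter = 17 + 5 + 8 + 3 + 13 + 26 = 72.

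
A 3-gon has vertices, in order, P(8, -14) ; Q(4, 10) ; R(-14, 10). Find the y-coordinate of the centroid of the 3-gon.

2

Apply the surveyor's formula. First the cross-terms c_i = x_i·y_{i+1} − x_{i+1}·y_i:
  136, 180, 116  ⇒  2A = 432, A = 216.
Then Σ (y_i + y_{i+1})·c_i = 2592, so ȳ = 2592 / (6·216) = 2.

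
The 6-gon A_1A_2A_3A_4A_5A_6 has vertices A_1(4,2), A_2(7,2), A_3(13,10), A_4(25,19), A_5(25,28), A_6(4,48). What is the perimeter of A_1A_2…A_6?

|A_1A_2| = √((3)² + (0)²) = √9 = 3
|A_2A_3| = √((6)² + (8)²) = √100 = 10
|A_3A_4| = √((12)² + (9)²) = √225 = 15
|A_4A_5| = √((0)² + (9)²) = √81 = 9
|A_5A_6| = √((-21)² + (20)²) = √841 = 29
|A_6A_1| = √((0)² + (-46)²) = √2116 = 46
Perimeter = 3 + 10 + 15 + 9 + 29 + 46 = 112.

112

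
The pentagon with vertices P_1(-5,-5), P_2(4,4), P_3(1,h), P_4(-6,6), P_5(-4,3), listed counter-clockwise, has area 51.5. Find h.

6

Write out the shoelace sum; only the two edges meeting at P_3 involve h:
2·Area = [(4·h − 1·4) + (1·6 − (-6)·h)] + 41
       = 10·h + 43 = 103
⇒ h = 6.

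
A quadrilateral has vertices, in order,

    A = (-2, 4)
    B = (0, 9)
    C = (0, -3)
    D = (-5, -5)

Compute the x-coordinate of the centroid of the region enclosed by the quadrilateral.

Apply the shoelace formula. First the cross-terms c_i = x_i·y_{i+1} − x_{i+1}·y_i:
  -18, 0, -15, -30  ⇒  2A = -63, A = -31.5.
Then Σ (x_i + x_{i+1})·c_i = 321, so x̄ = 321 / (6·(-31.5)) = -107/63.

-107/63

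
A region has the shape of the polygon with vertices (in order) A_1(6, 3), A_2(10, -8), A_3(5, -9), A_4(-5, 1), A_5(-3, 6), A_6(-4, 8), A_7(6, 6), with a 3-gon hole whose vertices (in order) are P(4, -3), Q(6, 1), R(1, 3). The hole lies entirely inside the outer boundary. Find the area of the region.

130.5

Outer boundary:
Apply Gauss's area formula: 2A = Σ (x_i·y_{i+1} − x_{i+1}·y_i), indices taken mod 7.
A_1→A_2: (6)(-8) − (10)(3) = -78
A_2→A_3: (10)(-9) − (5)(-8) = -50
A_3→A_4: (5)(1) − (-5)(-9) = -40
A_4→A_5: (-5)(6) − (-3)(1) = -27
A_5→A_6: (-3)(8) − (-4)(6) = 0
A_6→A_7: (-4)(6) − (6)(8) = -72
A_7→A_1: (6)(3) − (6)(6) = -18
Σ = -285
Area = |Σ|/2 = 142.5.
Hole:
Apply the shoelace (surveyor's) formula: 2A = Σ (x_i·y_{i+1} − x_{i+1}·y_i), indices taken mod 3.
Σ = (22) + (17) + (-15) = 24
Area = |Σ|/2 = 12.
Net area = 142.5 − 12 = 130.5.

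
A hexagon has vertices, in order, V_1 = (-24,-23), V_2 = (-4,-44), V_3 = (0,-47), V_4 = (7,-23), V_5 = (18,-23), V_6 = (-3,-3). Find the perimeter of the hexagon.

|V_1V_2| = √((20)² + (-21)²) = √841 = 29
|V_2V_3| = √((4)² + (-3)²) = √25 = 5
|V_3V_4| = √((7)² + (24)²) = √625 = 25
|V_4V_5| = √((11)² + (0)²) = √121 = 11
|V_5V_6| = √((-21)² + (20)²) = √841 = 29
|V_6V_1| = √((-21)² + (-20)²) = √841 = 29
Perimeter = 29 + 5 + 25 + 11 + 29 + 29 = 128.

128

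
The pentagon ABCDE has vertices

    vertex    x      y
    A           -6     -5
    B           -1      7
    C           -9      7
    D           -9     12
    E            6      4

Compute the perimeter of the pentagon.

|AB| = √((5)² + (12)²) = √169 = 13
|BC| = √((-8)² + (0)²) = √64 = 8
|CD| = √((0)² + (5)²) = √25 = 5
|DE| = √((15)² + (-8)²) = √289 = 17
|EA| = √((-12)² + (-9)²) = √225 = 15
Perimeter = 13 + 8 + 5 + 17 + 15 = 58.

58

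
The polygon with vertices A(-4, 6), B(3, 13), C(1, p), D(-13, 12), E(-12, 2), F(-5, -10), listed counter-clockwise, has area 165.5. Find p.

Write out the shoelace sum; only the two edges meeting at C involve p:
2·Area = [(3·p − 1·13) + (1·12 − (-13)·p)] + 108
       = 16·p + 107 = 331
⇒ p = 14.

14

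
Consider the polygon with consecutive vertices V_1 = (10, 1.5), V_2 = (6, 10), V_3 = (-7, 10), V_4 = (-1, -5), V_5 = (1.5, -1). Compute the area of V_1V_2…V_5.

Apply the shoelace formula: 2A = Σ (x_i·y_{i+1} − x_{i+1}·y_i), indices taken mod 5.
V_1→V_2: (10)(10) − (6)(1.5) = 91
V_2→V_3: (6)(10) − (-7)(10) = 130
V_3→V_4: (-7)(-5) − (-1)(10) = 45
V_4→V_5: (-1)(-1) − (1.5)(-5) = 8.5
V_5→V_1: (1.5)(1.5) − (10)(-1) = 12.25
Σ = 286.75
Area = |Σ|/2 = 143.375.

143.375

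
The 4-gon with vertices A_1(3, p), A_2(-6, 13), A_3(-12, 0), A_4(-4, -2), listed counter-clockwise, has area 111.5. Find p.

The doubled signed area Σ (x_i y_{i+1} − x_{i+1} y_i) is linear in p.
With p=0 it equals 225; the coefficient of p is 2 (from the two edges through A_1).
So 2·p + 225 = 2·111.5 = 223 ⇒ p = -1.

-1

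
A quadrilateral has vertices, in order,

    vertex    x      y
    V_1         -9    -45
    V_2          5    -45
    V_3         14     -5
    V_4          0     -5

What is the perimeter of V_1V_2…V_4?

|V_1V_2| = √((14)² + (0)²) = √196 = 14
|V_2V_3| = √((9)² + (40)²) = √1681 = 41
|V_3V_4| = √((-14)² + (0)²) = √196 = 14
|V_4V_1| = √((-9)² + (-40)²) = √1681 = 41
Perimeter = 14 + 41 + 14 + 41 = 110.

110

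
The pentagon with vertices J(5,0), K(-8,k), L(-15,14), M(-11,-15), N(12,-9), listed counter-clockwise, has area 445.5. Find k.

15

Write out the shoelace sum; only the two edges meeting at K involve k:
2·Area = [(5·k − (-8)·0) + ((-8)·14 − (-15)·k)] + 703
       = 20·k + 591 = 891
⇒ k = 15.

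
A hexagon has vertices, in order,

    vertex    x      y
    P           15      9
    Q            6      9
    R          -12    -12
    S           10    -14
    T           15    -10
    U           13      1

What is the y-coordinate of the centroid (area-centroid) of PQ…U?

-1007/254

Apply Gauss's area formula. First the cross-terms c_i = x_i·y_{i+1} − x_{i+1}·y_i:
  81, 36, 288, 110, 145, 102  ⇒  2A = 762, A = 381.
Then Σ (y_i + y_{i+1})·c_i = -9063, so ȳ = -9063 / (6·381) = -1007/254.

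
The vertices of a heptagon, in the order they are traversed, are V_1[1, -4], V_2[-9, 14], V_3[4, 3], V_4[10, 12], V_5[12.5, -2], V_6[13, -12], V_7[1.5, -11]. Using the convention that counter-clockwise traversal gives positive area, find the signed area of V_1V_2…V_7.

Apply Gauss's area formula: 2A = Σ (x_i·y_{i+1} − x_{i+1}·y_i), indices taken mod 7.
V_1→V_2: (1)(14) − (-9)(-4) = -22
V_2→V_3: (-9)(3) − (4)(14) = -83
V_3→V_4: (4)(12) − (10)(3) = 18
V_4→V_5: (10)(-2) − (12.5)(12) = -170
V_5→V_6: (12.5)(-12) − (13)(-2) = -124
V_6→V_7: (13)(-11) − (1.5)(-12) = -125
V_7→V_1: (1.5)(-4) − (1)(-11) = 5
Σ = -501
Signed area = Σ/2 = -250.5 (negative ⇒ clockwise traversal).

-250.5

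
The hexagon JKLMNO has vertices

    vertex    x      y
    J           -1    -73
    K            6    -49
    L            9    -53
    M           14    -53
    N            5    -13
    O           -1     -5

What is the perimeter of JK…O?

154

|JK| = √((7)² + (24)²) = √625 = 25
|KL| = √((3)² + (-4)²) = √25 = 5
|LM| = √((5)² + (0)²) = √25 = 5
|MN| = √((-9)² + (40)²) = √1681 = 41
|NO| = √((-6)² + (8)²) = √100 = 10
|OJ| = √((0)² + (-68)²) = √4624 = 68
Perimeter = 25 + 5 + 5 + 41 + 10 + 68 = 154.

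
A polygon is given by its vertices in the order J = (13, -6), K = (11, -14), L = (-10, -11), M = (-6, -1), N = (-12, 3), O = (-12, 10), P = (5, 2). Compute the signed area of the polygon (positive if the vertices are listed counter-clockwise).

-338.5

Σ = (-116) + (-261) + (-56) + (-30) + (-84) + (-74) + (-56) = -677
Signed area = Σ/2 = -338.5 (negative ⇒ clockwise traversal).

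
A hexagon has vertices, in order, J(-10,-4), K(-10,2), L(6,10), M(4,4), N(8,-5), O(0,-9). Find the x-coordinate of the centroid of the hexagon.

-66/67

Apply the shoelace (surveyor's) formula. First the cross-terms c_i = x_i·y_{i+1} − x_{i+1}·y_i:
  -60, -112, -16, -52, -72, -90  ⇒  2A = -402, A = -201.
Then Σ (x_i + x_{i+1})·c_i = 1188, so x̄ = 1188 / (6·(-201)) = -66/67.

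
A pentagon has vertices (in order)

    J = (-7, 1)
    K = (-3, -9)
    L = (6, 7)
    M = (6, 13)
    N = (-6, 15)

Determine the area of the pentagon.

Apply the shoelace formula: 2A = Σ (x_i·y_{i+1} − x_{i+1}·y_i), indices taken mod 5.
Σ = (66) + (33) + (36) + (168) + (99) = 402
Area = |Σ|/2 = 201.

201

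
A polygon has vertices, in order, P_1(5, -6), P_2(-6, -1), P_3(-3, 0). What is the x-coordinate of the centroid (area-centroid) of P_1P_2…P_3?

-4/3

Apply the shoelace (surveyor's) formula. First the cross-terms c_i = x_i·y_{i+1} − x_{i+1}·y_i:
  -41, -3, 18  ⇒  2A = -26, A = -13.
Then Σ (x_i + x_{i+1})·c_i = 104, so x̄ = 104 / (6·(-13)) = -4/3.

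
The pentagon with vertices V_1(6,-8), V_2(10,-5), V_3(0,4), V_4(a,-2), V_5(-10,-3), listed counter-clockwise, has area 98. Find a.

-4

Write out the shoelace sum; only the two edges meeting at V_4 involve a:
2·Area = [(0·(-2) − a·4) + (a·(-3) − (-10)·(-2))] + 188
       = -7·a + 168 = 196
⇒ a = -4.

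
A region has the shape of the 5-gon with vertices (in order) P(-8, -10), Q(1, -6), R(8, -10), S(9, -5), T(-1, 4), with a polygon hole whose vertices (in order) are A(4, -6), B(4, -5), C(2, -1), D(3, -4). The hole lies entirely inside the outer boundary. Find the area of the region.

108

Outer boundary:
Σ = (58) + (38) + (50) + (31) + (42) = 219
Area = |Σ|/2 = 109.5.
Hole:
Apply the shoelace formula: 2A = Σ (x_i·y_{i+1} − x_{i+1}·y_i), indices taken mod 4.
A→B: (4)(-5) − (4)(-6) = 4
B→C: (4)(-1) − (2)(-5) = 6
C→D: (2)(-4) − (3)(-1) = -5
D→A: (3)(-6) − (4)(-4) = -2
Σ = 3
Area = |Σ|/2 = 1.5.
Net area = 109.5 − 1.5 = 108.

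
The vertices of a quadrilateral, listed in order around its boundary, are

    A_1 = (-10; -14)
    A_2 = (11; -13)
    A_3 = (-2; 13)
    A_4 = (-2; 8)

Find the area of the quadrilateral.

259.5

Apply Gauss's area formula: 2A = Σ (x_i·y_{i+1} − x_{i+1}·y_i), indices taken mod 4.
Σ = (284) + (117) + (10) + (108) = 519
Area = |Σ|/2 = 259.5.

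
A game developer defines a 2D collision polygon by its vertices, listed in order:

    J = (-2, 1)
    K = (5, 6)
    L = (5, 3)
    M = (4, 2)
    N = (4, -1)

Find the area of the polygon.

22

J→K: (-2)(6) − (5)(1) = -17
K→L: (5)(3) − (5)(6) = -15
L→M: (5)(2) − (4)(3) = -2
M→N: (4)(-1) − (4)(2) = -12
N→J: (4)(1) − (-2)(-1) = 2
Σ = -44
Area = |Σ|/2 = 22.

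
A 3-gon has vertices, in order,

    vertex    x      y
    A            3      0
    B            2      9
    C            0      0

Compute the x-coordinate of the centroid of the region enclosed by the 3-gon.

5/3

Apply the shoelace formula. First the cross-terms c_i = x_i·y_{i+1} − x_{i+1}·y_i:
  27, 0, 0  ⇒  2A = 27, A = 13.5.
Then Σ (x_i + x_{i+1})·c_i = 135, so x̄ = 135 / (6·13.5) = 5/3.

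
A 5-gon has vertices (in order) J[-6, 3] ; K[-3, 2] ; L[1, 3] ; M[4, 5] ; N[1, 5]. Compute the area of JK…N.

J→K: (-6)(2) − (-3)(3) = -3
K→L: (-3)(3) − (1)(2) = -11
L→M: (1)(5) − (4)(3) = -7
M→N: (4)(5) − (1)(5) = 15
N→J: (1)(3) − (-6)(5) = 33
Σ = 27
Area = |Σ|/2 = 13.5.

13.5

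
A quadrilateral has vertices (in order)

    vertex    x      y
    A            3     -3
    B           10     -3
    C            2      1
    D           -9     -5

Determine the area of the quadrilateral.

39

Apply Gauss's area formula: 2A = Σ (x_i·y_{i+1} − x_{i+1}·y_i), indices taken mod 4.
Cross-terms: 21, 16, -1, 42  ⇒  Σ = 78
Area = |Σ|/2 = 39.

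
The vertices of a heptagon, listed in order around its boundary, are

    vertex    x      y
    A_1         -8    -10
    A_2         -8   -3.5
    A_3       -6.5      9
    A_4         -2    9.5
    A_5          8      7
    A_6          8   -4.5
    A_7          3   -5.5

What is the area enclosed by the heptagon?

238.5

Apply Gauss's area formula: 2A = Σ (x_i·y_{i+1} − x_{i+1}·y_i), indices taken mod 7.
A_1→A_2: (-8)(-3.5) − (-8)(-10) = -52
A_2→A_3: (-8)(9) − (-6.5)(-3.5) = -94.75
A_3→A_4: (-6.5)(9.5) − (-2)(9) = -43.75
A_4→A_5: (-2)(7) − (8)(9.5) = -90
A_5→A_6: (8)(-4.5) − (8)(7) = -92
A_6→A_7: (8)(-5.5) − (3)(-4.5) = -30.5
A_7→A_1: (3)(-10) − (-8)(-5.5) = -74
Σ = -477
Area = |Σ|/2 = 238.5.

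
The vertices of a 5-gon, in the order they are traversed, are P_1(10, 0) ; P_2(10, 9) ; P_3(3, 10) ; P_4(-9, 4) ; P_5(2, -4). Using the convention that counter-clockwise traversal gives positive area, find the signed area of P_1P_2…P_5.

166.5

Apply the surveyor's formula: 2A = Σ (x_i·y_{i+1} − x_{i+1}·y_i), indices taken mod 5.
P_1→P_2: (10)(9) − (10)(0) = 90
P_2→P_3: (10)(10) − (3)(9) = 73
P_3→P_4: (3)(4) − (-9)(10) = 102
P_4→P_5: (-9)(-4) − (2)(4) = 28
P_5→P_1: (2)(0) − (10)(-4) = 40
Σ = 333
Signed area = Σ/2 = 166.5 (positive ⇒ counter-clockwise traversal).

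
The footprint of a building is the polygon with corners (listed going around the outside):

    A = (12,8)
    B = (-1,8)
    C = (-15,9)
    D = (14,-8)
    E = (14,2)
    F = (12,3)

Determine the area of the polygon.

Σ = (104) + (111) + (-6) + (140) + (18) + (60) = 427
Area = |Σ|/2 = 213.5.

213.5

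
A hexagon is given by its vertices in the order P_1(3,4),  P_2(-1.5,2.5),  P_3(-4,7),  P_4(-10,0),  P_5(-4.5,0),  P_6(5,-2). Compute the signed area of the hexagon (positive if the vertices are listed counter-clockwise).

Σ = (13.5) + (-0.5) + (70) + (0) + (9) + (26) = 118
Signed area = Σ/2 = 59 (positive ⇒ counter-clockwise traversal).

59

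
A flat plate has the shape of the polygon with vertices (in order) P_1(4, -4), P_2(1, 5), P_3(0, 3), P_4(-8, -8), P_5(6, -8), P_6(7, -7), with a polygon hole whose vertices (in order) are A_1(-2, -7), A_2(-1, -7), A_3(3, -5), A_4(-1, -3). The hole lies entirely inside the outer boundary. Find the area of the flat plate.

78.5

Outer boundary:
Apply Gauss's area formula: 2A = Σ (x_i·y_{i+1} − x_{i+1}·y_i), indices taken mod 6.
P_1→P_2: (4)(5) − (1)(-4) = 24
P_2→P_3: (1)(3) − (0)(5) = 3
P_3→P_4: (0)(-8) − (-8)(3) = 24
P_4→P_5: (-8)(-8) − (6)(-8) = 112
P_5→P_6: (6)(-7) − (7)(-8) = 14
P_6→P_1: (7)(-4) − (4)(-7) = 0
Σ = 177
Area = |Σ|/2 = 88.5.
Hole:
Apply the shoelace (surveyor's) formula: 2A = Σ (x_i·y_{i+1} − x_{i+1}·y_i), indices taken mod 4.
Σ = (7) + (26) + (-14) + (1) = 20
Area = |Σ|/2 = 10.
Net area = 88.5 − 10 = 78.5.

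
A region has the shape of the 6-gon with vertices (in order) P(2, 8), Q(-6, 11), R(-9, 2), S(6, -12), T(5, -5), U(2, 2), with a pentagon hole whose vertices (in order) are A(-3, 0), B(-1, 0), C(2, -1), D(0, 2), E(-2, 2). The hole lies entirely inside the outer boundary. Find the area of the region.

Outer boundary:
Apply the shoelace formula: 2A = Σ (x_i·y_{i+1} − x_{i+1}·y_i), indices taken mod 6.
Σ = (70) + (87) + (96) + (30) + (20) + (12) = 315
Area = |Σ|/2 = 157.5.
Hole:
A→B: (-3)(0) − (-1)(0) = 0
B→C: (-1)(-1) − (2)(0) = 1
C→D: (2)(2) − (0)(-1) = 4
D→E: (0)(2) − (-2)(2) = 4
E→A: (-2)(0) − (-3)(2) = 6
Σ = 15
Area = |Σ|/2 = 7.5.
Net area = 157.5 − 7.5 = 150.

150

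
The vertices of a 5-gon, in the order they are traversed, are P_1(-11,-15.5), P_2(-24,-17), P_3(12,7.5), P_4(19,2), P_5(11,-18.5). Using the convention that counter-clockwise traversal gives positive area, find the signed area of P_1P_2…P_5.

-513.5

Σ = (-185) + (24) + (-118.5) + (-373.5) + (-374) = -1027
Signed area = Σ/2 = -513.5 (negative ⇒ clockwise traversal).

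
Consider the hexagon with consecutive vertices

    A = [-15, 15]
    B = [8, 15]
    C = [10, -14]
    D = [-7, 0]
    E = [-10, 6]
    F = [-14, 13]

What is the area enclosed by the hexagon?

404

Σ = (-345) + (-262) + (-98) + (-42) + (-46) + (-15) = -808
Area = |Σ|/2 = 404.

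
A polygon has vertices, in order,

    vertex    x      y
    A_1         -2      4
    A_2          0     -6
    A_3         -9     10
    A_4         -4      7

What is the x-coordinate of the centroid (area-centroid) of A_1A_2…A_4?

Apply the surveyor's formula. First the cross-terms c_i = x_i·y_{i+1} − x_{i+1}·y_i:
  12, -54, -23, -2  ⇒  2A = -67, A = -33.5.
Then Σ (x_i + x_{i+1})·c_i = 773, so x̄ = 773 / (6·(-33.5)) = -773/201.

-773/201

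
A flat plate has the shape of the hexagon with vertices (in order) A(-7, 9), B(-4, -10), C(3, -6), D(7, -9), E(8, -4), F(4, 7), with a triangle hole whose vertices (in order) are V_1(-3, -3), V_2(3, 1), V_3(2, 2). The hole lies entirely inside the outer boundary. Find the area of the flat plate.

183

Outer boundary:
A→B: (-7)(-10) − (-4)(9) = 106
B→C: (-4)(-6) − (3)(-10) = 54
C→D: (3)(-9) − (7)(-6) = 15
D→E: (7)(-4) − (8)(-9) = 44
E→F: (8)(7) − (4)(-4) = 72
F→A: (4)(9) − (-7)(7) = 85
Σ = 376
Area = |Σ|/2 = 188.
Hole:
Cross-terms: 6, 4, 0  ⇒  Σ = 10
Area = |Σ|/2 = 5.
Net area = 188 − 5 = 183.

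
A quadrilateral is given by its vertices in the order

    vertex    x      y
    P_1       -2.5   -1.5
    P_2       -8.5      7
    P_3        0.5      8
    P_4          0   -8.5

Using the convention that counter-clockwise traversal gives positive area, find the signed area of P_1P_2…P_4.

Apply Gauss's area formula: 2A = Σ (x_i·y_{i+1} − x_{i+1}·y_i), indices taken mod 4.
Σ = (-30.25) + (-71.5) + (-4.25) + (-21.25) = -127.25
Signed area = Σ/2 = -63.625 (negative ⇒ clockwise traversal).

-63.625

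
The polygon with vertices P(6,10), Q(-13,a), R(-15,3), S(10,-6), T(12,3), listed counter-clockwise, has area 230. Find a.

5

Write out the shoelace sum; only the two edges meeting at Q involve a:
2·Area = [(6·a − (-13)·10) + ((-13)·3 − (-15)·a)] + 264
       = 21·a + 355 = 460
⇒ a = 5.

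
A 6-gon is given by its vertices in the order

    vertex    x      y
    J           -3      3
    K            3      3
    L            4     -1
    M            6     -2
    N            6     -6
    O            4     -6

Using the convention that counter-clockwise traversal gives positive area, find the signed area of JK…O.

Cross-terms: -18, -15, -2, -24, -12, -6  ⇒  Σ = -77
Signed area = Σ/2 = -38.5 (negative ⇒ clockwise traversal).

-38.5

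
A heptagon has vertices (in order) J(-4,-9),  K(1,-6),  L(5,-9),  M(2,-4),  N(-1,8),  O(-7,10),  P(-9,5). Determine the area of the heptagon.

Σ = (33) + (21) + (-2) + (12) + (46) + (55) + (101) = 266
Area = |Σ|/2 = 133.

133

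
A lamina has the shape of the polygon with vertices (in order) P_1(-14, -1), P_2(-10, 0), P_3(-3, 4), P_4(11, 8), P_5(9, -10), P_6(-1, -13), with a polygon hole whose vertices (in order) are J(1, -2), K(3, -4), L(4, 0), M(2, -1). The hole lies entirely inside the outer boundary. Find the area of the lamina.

298.5

Outer boundary:
Apply the shoelace (surveyor's) formula: 2A = Σ (x_i·y_{i+1} − x_{i+1}·y_i), indices taken mod 6.
Σ = (-10) + (-40) + (-68) + (-182) + (-127) + (-181) = -608
Area = |Σ|/2 = 304.
Hole:
Apply Gauss's area formula: 2A = Σ (x_i·y_{i+1} − x_{i+1}·y_i), indices taken mod 4.
Cross-terms: 2, 16, -4, -3  ⇒  Σ = 11
Area = |Σ|/2 = 5.5.
Net area = 304 − 5.5 = 298.5.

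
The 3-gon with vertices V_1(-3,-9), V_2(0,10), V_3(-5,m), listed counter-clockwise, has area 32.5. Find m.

0

Write out the shoelace sum; only the two edges meeting at V_3 involve m:
2·Area = [(0·m − (-5)·10) + ((-5)·(-9) − (-3)·m)] + -30
       = 3·m + 65 = 65
⇒ m = 0.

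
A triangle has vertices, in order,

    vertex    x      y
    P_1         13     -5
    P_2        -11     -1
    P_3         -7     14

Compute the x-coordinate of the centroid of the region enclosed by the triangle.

Apply the shoelace formula. First the cross-terms c_i = x_i·y_{i+1} − x_{i+1}·y_i:
  -68, -161, -147  ⇒  2A = -376, A = -188.
Then Σ (x_i + x_{i+1})·c_i = 1880, so x̄ = 1880 / (6·(-188)) = -5/3.

-5/3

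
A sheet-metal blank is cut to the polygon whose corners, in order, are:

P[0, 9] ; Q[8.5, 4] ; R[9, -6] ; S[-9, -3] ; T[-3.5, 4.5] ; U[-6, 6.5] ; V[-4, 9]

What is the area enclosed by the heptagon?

P→Q: (0)(4) − (8.5)(9) = -76.5
Q→R: (8.5)(-6) − (9)(4) = -87
R→S: (9)(-3) − (-9)(-6) = -81
S→T: (-9)(4.5) − (-3.5)(-3) = -51
T→U: (-3.5)(6.5) − (-6)(4.5) = 4.25
U→V: (-6)(9) − (-4)(6.5) = -28
V→P: (-4)(9) − (0)(9) = -36
Σ = -355.25
Area = |Σ|/2 = 177.625.

177.625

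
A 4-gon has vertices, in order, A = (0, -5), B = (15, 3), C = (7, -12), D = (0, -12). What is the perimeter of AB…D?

48

|AB| = √((15)² + (8)²) = √289 = 17
|BC| = √((-8)² + (-15)²) = √289 = 17
|CD| = √((-7)² + (0)²) = √49 = 7
|DA| = √((0)² + (7)²) = √49 = 7
Perimeter = 17 + 17 + 7 + 7 = 48.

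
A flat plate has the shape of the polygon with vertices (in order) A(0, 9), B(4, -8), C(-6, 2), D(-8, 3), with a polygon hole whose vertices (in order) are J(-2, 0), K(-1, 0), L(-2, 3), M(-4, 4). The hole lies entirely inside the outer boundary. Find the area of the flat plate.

Outer boundary:
Apply the shoelace (surveyor's) formula: 2A = Σ (x_i·y_{i+1} − x_{i+1}·y_i), indices taken mod 4.
Σ = (-36) + (-40) + (-2) + (-72) = -150
Area = |Σ|/2 = 75.
Hole:
Apply the shoelace (surveyor's) formula: 2A = Σ (x_i·y_{i+1} − x_{i+1}·y_i), indices taken mod 4.
Cross-terms: 0, -3, 4, 8  ⇒  Σ = 9
Area = |Σ|/2 = 4.5.
Net area = 75 − 4.5 = 70.5.

70.5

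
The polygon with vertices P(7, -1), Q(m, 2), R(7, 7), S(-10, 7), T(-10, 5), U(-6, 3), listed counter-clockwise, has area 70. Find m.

The doubled signed area Σ (x_i y_{i+1} − x_{i+1} y_i) is linear in m.
With m=0 it equals 124; the coefficient of m is 8 (from the two edges through Q).
So 8·m + 124 = 2·70 = 140 ⇒ m = 2.

2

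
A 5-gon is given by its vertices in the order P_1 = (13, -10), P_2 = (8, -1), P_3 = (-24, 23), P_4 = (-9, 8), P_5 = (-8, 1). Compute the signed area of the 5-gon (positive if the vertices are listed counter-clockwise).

182

Apply the shoelace formula: 2A = Σ (x_i·y_{i+1} − x_{i+1}·y_i), indices taken mod 5.
Cross-terms: 67, 160, 15, 55, 67  ⇒  Σ = 364
Signed area = Σ/2 = 182 (positive ⇒ counter-clockwise traversal).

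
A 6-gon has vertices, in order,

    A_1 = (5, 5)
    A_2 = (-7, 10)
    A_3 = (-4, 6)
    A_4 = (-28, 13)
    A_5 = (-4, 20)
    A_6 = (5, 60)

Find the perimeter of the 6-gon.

|A_1A_2| = √((-12)² + (5)²) = √169 = 13
|A_2A_3| = √((3)² + (-4)²) = √25 = 5
|A_3A_4| = √((-24)² + (7)²) = √625 = 25
|A_4A_5| = √((24)² + (7)²) = √625 = 25
|A_5A_6| = √((9)² + (40)²) = √1681 = 41
|A_6A_1| = √((0)² + (-55)²) = √3025 = 55
Perimeter = 13 + 5 + 25 + 25 + 41 + 55 = 164.

164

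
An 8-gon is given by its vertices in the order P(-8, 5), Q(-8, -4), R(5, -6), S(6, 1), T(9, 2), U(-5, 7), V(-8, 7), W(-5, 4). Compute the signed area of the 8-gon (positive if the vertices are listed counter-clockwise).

144

Apply Gauss's area formula: 2A = Σ (x_i·y_{i+1} − x_{i+1}·y_i), indices taken mod 8.
P→Q: (-8)(-4) − (-8)(5) = 72
Q→R: (-8)(-6) − (5)(-4) = 68
R→S: (5)(1) − (6)(-6) = 41
S→T: (6)(2) − (9)(1) = 3
T→U: (9)(7) − (-5)(2) = 73
U→V: (-5)(7) − (-8)(7) = 21
V→W: (-8)(4) − (-5)(7) = 3
W→P: (-5)(5) − (-8)(4) = 7
Σ = 288
Signed area = Σ/2 = 144 (positive ⇒ counter-clockwise traversal).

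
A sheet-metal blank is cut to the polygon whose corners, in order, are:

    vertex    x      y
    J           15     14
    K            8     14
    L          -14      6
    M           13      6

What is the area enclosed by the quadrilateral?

136

Apply the shoelace (surveyor's) formula: 2A = Σ (x_i·y_{i+1} − x_{i+1}·y_i), indices taken mod 4.
Cross-terms: 98, 244, -162, 92  ⇒  Σ = 272
Area = |Σ|/2 = 136.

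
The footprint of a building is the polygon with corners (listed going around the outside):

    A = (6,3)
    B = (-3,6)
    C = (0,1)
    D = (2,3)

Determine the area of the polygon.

14

Σ = (45) + (-3) + (-2) + (-12) = 28
Area = |Σ|/2 = 14.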